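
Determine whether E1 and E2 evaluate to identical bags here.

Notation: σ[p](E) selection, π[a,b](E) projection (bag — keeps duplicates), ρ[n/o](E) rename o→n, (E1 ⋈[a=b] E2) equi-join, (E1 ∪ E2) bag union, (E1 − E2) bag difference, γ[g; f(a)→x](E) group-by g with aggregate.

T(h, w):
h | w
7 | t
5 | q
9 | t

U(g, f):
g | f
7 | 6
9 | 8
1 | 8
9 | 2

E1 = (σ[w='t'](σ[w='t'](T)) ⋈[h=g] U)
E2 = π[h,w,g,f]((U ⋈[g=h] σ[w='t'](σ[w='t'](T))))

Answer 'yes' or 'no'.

E1 subexpression sizes:
  T → 3
  σ[w='t'](T) → 2
  σ[w='t'](σ[w='t'](T)) → 2
  U → 4
  (σ[w='t'](σ[w='t'](T)) ⋈[h=g] U) → 3
E2 subexpression sizes:
  U → 4
  T → 3
  σ[w='t'](T) → 2
  σ[w='t'](σ[w='t'](T)) → 2
  (U ⋈[g=h] σ[w='t'](σ[w='t'](T))) → 3
  π[h,w,g,f]((U ⋈[g=h] σ[w='t'](σ[w='t'](T)))) → 3

E1 and E2 produce the same multiset:
h | w | g | f
7 | t | 7 | 6
9 | t | 9 | 2
9 | t | 9 | 8

yes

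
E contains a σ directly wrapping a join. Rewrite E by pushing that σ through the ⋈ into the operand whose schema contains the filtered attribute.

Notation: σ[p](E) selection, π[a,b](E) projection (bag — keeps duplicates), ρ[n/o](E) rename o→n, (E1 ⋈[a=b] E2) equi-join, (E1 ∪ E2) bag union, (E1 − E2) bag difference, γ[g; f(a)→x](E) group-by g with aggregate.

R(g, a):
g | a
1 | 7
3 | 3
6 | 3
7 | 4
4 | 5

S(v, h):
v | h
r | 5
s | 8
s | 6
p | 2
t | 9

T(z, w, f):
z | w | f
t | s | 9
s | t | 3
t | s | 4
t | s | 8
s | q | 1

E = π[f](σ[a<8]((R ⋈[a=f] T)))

σ filters on a, owned by the left side.
E' = π[f]((σ[a<8](R) ⋈[a=f] T))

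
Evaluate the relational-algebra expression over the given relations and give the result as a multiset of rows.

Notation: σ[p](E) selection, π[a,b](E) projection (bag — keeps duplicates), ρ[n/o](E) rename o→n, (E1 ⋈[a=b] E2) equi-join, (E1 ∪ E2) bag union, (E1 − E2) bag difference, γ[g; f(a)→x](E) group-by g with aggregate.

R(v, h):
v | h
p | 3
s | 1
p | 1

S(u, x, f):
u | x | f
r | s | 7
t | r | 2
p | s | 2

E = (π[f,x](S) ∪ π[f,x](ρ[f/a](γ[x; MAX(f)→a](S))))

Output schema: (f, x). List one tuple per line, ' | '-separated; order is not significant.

Subexpression sizes:
  S → 3
  π[f,x](S) → 3
  S → 3
  γ[x; MAX(f)→a](S) → 2
  ρ[f/a](γ[x; MAX(f)→a](S)) → 2
  π[f,x](ρ[f/a](γ[x; MAX(f)→a](S))) → 2
  (π[f,x](S) ∪ π[f,x](ρ[f/a](γ[x; MAX(f)→a](S)))) → 5

== RESULT ==
f | x
2 | r
2 | r
2 | s
7 | s
7 | s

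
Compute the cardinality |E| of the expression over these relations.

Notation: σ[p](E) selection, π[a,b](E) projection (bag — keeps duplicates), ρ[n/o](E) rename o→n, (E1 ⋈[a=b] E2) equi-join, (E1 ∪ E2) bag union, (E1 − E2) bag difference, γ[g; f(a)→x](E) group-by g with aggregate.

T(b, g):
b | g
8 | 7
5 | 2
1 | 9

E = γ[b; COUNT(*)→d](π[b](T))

Subexpression sizes:
  T → 3
  π[b](T) → 3
  γ[b; COUNT(*)→d](π[b](T)) → 3

|E| = 3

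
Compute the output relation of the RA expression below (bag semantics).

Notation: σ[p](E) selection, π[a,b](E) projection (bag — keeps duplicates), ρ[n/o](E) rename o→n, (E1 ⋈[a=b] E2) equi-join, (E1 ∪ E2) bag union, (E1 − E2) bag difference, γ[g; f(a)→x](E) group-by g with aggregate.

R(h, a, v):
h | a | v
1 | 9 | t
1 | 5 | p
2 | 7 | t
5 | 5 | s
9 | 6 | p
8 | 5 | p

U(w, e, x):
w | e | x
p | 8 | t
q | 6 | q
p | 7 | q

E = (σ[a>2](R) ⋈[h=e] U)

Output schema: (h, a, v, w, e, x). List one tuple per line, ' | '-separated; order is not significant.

Subexpression sizes:
  R → 6
  σ[a>2](R) → 6
  U → 3
  (σ[a>2](R) ⋈[h=e] U) → 1

== RESULT ==
h | a | v | w | e | x
8 | 5 | p | p | 8 | t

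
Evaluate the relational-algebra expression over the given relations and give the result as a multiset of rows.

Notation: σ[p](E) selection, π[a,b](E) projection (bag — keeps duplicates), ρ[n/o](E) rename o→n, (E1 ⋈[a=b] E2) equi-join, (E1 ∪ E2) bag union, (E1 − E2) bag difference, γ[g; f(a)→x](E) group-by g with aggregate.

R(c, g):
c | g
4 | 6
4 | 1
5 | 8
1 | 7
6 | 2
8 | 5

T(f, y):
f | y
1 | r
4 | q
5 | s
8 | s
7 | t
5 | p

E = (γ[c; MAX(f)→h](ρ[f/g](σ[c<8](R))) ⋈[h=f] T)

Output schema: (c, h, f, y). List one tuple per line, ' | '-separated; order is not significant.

Subexpression sizes:
  R → 6
  σ[c<8](R) → 5
  ρ[f/g](σ[c<8](R)) → 5
  γ[c; MAX(f)→h](ρ[f/g](σ[c<8](R))) → 4
  T → 6
  (γ[c; MAX(f)→h](ρ[f/g](σ[c<8](R))) ⋈[h=f] T) → 2

== RESULT ==
c | h | f | y
1 | 7 | 7 | t
5 | 8 | 8 | s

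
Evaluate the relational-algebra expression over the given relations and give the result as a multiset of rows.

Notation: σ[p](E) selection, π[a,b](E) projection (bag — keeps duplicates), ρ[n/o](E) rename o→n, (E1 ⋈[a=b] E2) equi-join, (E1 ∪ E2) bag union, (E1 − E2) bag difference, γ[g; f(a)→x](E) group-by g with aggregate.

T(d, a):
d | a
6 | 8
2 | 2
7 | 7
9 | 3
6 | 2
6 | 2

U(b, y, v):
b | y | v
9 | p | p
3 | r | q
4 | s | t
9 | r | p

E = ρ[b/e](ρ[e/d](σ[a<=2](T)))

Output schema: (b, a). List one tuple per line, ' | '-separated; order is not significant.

Per-node cardinality:
  T → 6
  σ[a<=2](T) → 3
  ρ[e/d](σ[a<=2](T)) → 3
  ρ[b/e](ρ[e/d](σ[a<=2](T))) → 3

== RESULT ==
b | a
2 | 2
6 | 2
6 | 2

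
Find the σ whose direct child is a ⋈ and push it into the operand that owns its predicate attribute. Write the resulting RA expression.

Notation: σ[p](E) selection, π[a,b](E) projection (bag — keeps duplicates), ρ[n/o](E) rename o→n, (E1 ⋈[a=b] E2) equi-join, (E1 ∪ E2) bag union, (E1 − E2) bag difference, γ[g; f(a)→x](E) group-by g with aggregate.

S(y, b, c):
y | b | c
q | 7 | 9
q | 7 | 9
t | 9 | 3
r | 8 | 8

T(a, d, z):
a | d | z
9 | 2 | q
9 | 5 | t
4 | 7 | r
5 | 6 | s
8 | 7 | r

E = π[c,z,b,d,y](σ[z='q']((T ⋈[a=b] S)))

σ filters on z, owned by the left side.
E' = π[c,z,b,d,y]((σ[z='q'](T) ⋈[a=b] S))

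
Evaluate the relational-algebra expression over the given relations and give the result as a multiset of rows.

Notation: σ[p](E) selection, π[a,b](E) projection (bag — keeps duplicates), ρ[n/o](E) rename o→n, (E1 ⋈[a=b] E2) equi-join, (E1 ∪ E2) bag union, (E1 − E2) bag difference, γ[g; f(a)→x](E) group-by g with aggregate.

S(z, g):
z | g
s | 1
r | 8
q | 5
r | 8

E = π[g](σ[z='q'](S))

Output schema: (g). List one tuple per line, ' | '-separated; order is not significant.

Per-node cardinality:
  S → 4
  σ[z='q'](S) → 1
  π[g](σ[z='q'](S)) → 1

== RESULT ==
g
5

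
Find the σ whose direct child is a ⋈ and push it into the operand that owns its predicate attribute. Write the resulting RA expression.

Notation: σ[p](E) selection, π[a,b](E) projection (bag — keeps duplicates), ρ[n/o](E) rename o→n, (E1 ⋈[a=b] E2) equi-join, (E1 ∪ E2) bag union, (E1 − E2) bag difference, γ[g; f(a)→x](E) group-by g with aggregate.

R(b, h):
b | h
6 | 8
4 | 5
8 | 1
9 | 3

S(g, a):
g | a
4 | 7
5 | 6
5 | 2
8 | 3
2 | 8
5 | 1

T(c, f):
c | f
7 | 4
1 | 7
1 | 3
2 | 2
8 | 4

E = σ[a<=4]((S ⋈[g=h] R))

σ filters on a, owned by the left side.
E' = (σ[a<=4](S) ⋈[g=h] R)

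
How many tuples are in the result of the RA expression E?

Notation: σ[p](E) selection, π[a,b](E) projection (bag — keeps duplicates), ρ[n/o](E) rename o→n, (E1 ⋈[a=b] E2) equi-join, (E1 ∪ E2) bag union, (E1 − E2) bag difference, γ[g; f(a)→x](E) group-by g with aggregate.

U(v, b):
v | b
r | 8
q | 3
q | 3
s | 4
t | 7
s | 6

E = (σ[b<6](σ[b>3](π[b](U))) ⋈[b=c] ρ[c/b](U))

Per-node cardinality:
  U → 6
  π[b](U) → 6
  σ[b>3](π[b](U)) → 4
  σ[b<6](σ[b>3](π[b](U))) → 1
  U → 6
  ρ[c/b](U) → 6
  (σ[b<6](σ[b>3](π[b](U))) ⋈[b=c] ρ[c/b](U)) → 1

|E| = 1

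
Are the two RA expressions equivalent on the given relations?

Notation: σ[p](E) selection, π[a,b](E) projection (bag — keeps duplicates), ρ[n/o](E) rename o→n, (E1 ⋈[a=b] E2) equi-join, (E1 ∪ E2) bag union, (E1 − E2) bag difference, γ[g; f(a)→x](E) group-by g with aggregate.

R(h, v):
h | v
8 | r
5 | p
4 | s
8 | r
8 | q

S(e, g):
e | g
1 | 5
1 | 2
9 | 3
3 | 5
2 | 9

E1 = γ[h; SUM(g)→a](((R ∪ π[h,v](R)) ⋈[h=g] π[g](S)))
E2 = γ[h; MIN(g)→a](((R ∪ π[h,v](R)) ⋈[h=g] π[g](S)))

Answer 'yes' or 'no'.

E1 subexpression sizes:
  R → 5
  R → 5
  π[h,v](R) → 5
  (R ∪ π[h,v](R)) → 10
  S → 5
  π[g](S) → 5
  ((R ∪ π[h,v](R)) ⋈[h=g] π[g](S)) → 4
  γ[h; SUM(g)→a](((R ∪ π[h,v](R)) ⋈[h=g] π[g](S))) → 1
E2 subexpression sizes:
  R → 5
  R → 5
  π[h,v](R) → 5
  (R ∪ π[h,v](R)) → 10
  S → 5
  π[g](S) → 5
  ((R ∪ π[h,v](R)) ⋈[h=g] π[g](S)) → 4
  γ[h; MIN(g)→a](((R ∪ π[h,v](R)) ⋈[h=g] π[g](S))) → 1

E1 result:
h | a
5 | 20
E2 result:
h | a
5 | 5
Witness: (5, 20) appears 1× in E1 but 0× in E2.

no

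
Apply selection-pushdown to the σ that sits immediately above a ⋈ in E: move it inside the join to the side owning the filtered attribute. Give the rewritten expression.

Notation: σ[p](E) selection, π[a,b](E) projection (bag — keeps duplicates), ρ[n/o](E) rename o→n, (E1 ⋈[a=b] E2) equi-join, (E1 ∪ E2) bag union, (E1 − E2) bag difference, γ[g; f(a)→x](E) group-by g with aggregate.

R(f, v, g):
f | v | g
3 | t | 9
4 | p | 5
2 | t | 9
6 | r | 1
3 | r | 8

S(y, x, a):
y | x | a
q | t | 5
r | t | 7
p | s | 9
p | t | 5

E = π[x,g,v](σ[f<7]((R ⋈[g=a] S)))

σ filters on f, owned by the left side.
E' = π[x,g,v]((σ[f<7](R) ⋈[g=a] S))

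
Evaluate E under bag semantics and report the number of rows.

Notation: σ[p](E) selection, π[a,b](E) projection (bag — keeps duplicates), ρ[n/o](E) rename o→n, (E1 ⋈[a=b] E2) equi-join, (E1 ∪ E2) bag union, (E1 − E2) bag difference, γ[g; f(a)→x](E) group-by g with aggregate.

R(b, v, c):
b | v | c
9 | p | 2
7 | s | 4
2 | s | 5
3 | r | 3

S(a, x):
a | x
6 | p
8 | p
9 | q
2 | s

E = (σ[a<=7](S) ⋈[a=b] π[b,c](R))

Per-node cardinality:
  S → 4
  σ[a<=7](S) → 2
  R → 4
  π[b,c](R) → 4
  (σ[a<=7](S) ⋈[a=b] π[b,c](R)) → 1

|E| = 1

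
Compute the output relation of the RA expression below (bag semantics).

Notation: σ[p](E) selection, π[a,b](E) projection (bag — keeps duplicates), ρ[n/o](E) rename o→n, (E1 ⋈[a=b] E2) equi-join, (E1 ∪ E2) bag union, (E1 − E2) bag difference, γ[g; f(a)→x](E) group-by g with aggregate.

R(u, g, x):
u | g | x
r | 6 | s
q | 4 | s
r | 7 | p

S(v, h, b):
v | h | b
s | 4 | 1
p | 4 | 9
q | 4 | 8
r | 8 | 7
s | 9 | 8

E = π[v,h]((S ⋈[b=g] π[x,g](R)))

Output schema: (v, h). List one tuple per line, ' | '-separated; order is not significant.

Subexpression sizes:
  S → 5
  R → 3
  π[x,g](R) → 3
  (S ⋈[b=g] π[x,g](R)) → 1
  π[v,h]((S ⋈[b=g] π[x,g](R))) → 1

== RESULT ==
v | h
r | 8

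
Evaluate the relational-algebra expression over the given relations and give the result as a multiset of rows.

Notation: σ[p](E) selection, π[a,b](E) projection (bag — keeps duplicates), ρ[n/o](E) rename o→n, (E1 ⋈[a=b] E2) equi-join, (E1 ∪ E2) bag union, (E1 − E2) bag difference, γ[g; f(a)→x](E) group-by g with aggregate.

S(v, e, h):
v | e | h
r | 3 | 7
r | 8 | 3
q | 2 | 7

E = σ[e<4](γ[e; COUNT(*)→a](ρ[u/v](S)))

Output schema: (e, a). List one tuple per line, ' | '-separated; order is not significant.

Per-node cardinality:
  S → 3
  ρ[u/v](S) → 3
  γ[e; COUNT(*)→a](ρ[u/v](S)) → 3
  σ[e<4](γ[e; COUNT(*)→a](ρ[u/v](S))) → 2

== RESULT ==
e | a
2 | 1
3 | 1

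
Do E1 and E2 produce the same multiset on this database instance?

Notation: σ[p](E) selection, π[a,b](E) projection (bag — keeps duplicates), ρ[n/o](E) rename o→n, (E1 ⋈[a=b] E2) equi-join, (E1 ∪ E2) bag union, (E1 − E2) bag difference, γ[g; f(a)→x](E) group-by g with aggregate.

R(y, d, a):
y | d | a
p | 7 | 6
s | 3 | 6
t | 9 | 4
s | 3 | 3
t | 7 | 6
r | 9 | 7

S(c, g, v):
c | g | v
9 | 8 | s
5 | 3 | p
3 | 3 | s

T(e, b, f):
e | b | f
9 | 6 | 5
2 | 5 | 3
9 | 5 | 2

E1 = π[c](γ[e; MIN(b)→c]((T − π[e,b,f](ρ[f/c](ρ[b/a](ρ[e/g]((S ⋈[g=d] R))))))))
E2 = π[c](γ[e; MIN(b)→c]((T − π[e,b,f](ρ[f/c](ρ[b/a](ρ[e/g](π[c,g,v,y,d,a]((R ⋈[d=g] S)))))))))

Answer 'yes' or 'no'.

E1 stepwise |·|:
  T → 3
  S → 3
  R → 6
  (S ⋈[g=d] R) → 4
  ρ[e/g]((S ⋈[g=d] R)) → 4
  ρ[b/a](ρ[e/g]((S ⋈[g=d] R))) → 4
  ρ[f/c](ρ[b/a](ρ[e/g]((S ⋈[g=d] R)))) → 4
  π[e,b,f](ρ[f/c](ρ[b/a](ρ[e/g]((S ⋈[g=d] R))))) → 4
  (T − π[e,b,f](ρ[f/c](ρ[b/a](ρ[e/g]((S ⋈[g=d] R)))))) → 3
  γ[e; MIN(b)→c]((T − π[e,b,f](ρ[f/c](ρ[b/a](ρ[e/g]((S ⋈[g=d] R))))))) → 2
  π[c](γ[e; MIN(b)→c]((T − π[e,b,f](ρ[f/c](ρ[b/a](ρ[e/g]((S ⋈[g=d] R)))))))) → 2
E2 stepwise |·|:
  T → 3
  R → 6
  S → 3
  (R ⋈[d=g] S) → 4
  π[c,g,v,y,d,a]((R ⋈[d=g] S)) → 4
  ρ[e/g](π[c,g,v,y,d,a]((R ⋈[d=g] S))) → 4
  ρ[b/a](ρ[e/g](π[c,g,v,y,d,a]((R ⋈[d=g] S)))) → 4
  ρ[f/c](ρ[b/a](ρ[e/g](π[c,g,v,y,d,a]((R ⋈[d=g] S))))) → 4
  π[e,b,f](ρ[f/c](ρ[b/a](ρ[e/g](π[c,g,v,y,d,a]((R ⋈[d=g] S)))))) → 4
  (T − π[e,b,f](ρ[f/c](ρ[b/a](ρ[e/g](π[c,g,v,y,d,a]((R ⋈[d=g] S))))))) → 3
  γ[e; MIN(b)→c]((T − π[e,b,f](ρ[f/c](ρ[b/a](ρ[e/g](π[c,g,v,y,d,a]((R ⋈[d=g] S)))))))) → 2
  π[c](γ[e; MIN(b)→c]((T − π[e,b,f](ρ[f/c](ρ[b/a](ρ[e/g](π[c,g,v,y,d,a]((R ⋈[d=g] S))))))))) → 2

E1 and E2 produce the same multiset:
c
5
5

yes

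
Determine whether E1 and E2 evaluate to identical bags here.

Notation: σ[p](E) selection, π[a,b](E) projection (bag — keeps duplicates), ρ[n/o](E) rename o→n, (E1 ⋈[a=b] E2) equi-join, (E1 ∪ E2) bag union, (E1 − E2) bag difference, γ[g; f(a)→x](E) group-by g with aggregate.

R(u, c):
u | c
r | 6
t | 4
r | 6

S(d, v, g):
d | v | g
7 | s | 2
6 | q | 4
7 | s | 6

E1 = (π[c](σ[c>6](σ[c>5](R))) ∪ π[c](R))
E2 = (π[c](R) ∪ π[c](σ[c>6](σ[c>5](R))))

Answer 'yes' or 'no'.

E1 stepwise |·|:
  R → 3
  σ[c>5](R) → 2
  σ[c>6](σ[c>5](R)) → 0
  π[c](σ[c>6](σ[c>5](R))) → 0
  R → 3
  π[c](R) → 3
  (π[c](σ[c>6](σ[c>5](R))) ∪ π[c](R)) → 3
E2 stepwise |·|:
  R → 3
  π[c](R) → 3
  R → 3
  σ[c>5](R) → 2
  σ[c>6](σ[c>5](R)) → 0
  π[c](σ[c>6](σ[c>5](R))) → 0
  (π[c](R) ∪ π[c](σ[c>6](σ[c>5](R)))) → 3

E1 and E2 produce the same multiset:
c
4
6
6

yes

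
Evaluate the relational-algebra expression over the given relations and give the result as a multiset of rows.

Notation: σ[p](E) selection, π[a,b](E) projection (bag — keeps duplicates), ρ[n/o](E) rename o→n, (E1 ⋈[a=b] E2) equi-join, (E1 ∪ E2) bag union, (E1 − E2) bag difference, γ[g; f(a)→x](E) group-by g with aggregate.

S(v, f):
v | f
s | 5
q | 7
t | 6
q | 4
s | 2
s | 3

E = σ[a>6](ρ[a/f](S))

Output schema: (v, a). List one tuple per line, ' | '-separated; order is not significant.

Stepwise |·|:
  S → 6
  ρ[a/f](S) → 6
  σ[a>6](ρ[a/f](S)) → 1

== RESULT ==
v | a
q | 7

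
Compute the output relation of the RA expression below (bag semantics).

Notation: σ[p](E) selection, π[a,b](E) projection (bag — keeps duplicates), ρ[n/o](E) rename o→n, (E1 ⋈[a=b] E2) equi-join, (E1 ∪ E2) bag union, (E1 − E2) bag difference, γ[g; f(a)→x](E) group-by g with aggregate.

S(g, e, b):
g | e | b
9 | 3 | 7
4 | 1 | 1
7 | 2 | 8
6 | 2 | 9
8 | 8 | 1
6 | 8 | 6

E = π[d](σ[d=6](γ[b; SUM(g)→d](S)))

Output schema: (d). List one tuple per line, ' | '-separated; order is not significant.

Stepwise |·|:
  S → 6
  γ[b; SUM(g)→d](S) → 5
  σ[d=6](γ[b; SUM(g)→d](S)) → 2
  π[d](σ[d=6](γ[b; SUM(g)→d](S))) → 2

== RESULT ==
d
6
6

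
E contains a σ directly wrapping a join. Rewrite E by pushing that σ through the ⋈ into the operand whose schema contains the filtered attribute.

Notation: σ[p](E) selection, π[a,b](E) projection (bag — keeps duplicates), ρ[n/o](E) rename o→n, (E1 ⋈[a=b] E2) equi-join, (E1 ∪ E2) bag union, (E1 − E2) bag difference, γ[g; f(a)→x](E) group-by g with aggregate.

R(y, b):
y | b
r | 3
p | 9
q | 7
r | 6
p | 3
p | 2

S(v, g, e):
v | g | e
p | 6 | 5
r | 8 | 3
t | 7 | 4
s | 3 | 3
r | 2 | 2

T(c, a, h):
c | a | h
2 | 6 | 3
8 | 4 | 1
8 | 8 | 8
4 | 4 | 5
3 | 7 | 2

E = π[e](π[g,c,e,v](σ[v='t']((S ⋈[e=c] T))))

σ filters on v, owned by the left side.
E' = π[e](π[g,c,e,v]((σ[v='t'](S) ⋈[e=c] T)))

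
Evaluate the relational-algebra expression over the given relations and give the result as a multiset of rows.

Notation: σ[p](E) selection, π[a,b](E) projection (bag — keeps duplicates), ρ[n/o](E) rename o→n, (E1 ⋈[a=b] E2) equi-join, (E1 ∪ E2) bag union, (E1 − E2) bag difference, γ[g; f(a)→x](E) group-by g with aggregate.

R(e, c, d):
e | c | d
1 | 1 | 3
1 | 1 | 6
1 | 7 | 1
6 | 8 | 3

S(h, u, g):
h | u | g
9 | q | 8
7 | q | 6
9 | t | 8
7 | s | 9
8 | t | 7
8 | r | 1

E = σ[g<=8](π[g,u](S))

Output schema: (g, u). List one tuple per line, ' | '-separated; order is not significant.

Subexpression sizes:
  S → 6
  π[g,u](S) → 6
  σ[g<=8](π[g,u](S)) → 5

== RESULT ==
g | u
1 | r
6 | q
7 | t
8 | q
8 | t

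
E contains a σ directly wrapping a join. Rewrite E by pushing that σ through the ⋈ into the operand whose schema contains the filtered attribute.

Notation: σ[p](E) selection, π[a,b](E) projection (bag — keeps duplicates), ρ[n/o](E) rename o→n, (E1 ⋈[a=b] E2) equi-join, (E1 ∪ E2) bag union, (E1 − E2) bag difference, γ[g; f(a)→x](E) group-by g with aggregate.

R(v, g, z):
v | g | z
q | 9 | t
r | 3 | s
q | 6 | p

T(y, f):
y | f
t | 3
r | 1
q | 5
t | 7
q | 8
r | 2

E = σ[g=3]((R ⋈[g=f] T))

σ filters on g, owned by the left side.
E' = (σ[g=3](R) ⋈[g=f] T)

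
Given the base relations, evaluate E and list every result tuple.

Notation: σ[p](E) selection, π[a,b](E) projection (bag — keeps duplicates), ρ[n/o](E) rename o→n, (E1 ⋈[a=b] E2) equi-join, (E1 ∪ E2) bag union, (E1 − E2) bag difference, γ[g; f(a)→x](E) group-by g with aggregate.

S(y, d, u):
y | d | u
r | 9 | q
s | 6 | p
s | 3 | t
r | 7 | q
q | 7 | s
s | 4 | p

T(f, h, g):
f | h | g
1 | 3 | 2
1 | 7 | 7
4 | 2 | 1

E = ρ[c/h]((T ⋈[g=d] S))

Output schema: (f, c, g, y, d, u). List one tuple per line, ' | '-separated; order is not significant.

Subexpression sizes:
  T → 3
  S → 6
  (T ⋈[g=d] S) → 2
  ρ[c/h]((T ⋈[g=d] S)) → 2

== RESULT ==
f | c | g | y | d | u
1 | 7 | 7 | q | 7 | s
1 | 7 | 7 | r | 7 | q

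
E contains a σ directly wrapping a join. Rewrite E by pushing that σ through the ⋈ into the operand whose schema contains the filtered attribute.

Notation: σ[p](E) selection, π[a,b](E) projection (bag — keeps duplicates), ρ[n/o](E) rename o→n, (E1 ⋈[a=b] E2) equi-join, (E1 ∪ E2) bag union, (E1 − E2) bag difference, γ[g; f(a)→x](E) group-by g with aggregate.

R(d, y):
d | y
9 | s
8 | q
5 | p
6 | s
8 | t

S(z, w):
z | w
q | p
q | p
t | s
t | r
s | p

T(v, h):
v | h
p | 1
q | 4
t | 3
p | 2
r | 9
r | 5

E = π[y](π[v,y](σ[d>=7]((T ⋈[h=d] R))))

σ filters on d, owned by the right side.
E' = π[y](π[v,y]((T ⋈[h=d] σ[d>=7](R))))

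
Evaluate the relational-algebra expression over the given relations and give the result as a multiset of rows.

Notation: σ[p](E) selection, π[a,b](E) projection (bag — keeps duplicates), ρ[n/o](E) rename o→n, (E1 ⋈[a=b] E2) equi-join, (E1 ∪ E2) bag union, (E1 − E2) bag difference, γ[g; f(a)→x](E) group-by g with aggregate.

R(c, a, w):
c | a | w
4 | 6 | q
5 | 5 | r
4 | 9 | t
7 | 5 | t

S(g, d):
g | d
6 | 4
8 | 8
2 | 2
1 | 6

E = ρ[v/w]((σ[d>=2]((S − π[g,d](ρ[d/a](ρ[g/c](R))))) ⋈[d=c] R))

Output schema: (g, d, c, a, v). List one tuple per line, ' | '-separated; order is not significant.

Row counts bottom-up:
  S → 4
  R → 4
  ρ[g/c](R) → 4
  ρ[d/a](ρ[g/c](R)) → 4
  π[g,d](ρ[d/a](ρ[g/c](R))) → 4
  (S − π[g,d](ρ[d/a](ρ[g/c](R)))) → 4
  σ[d>=2]((S − π[g,d](ρ[d/a](ρ[g/c](R))))) → 4
  R → 4
  (σ[d>=2]((S − π[g,d](ρ[d/a](ρ[g/c](R))))) ⋈[d=c] R) → 2
  ρ[v/w]((σ[d>=2]((S − π[g,d](ρ[d/a](ρ[g/c](R))))) ⋈[d=c] R)) → 2

== RESULT ==
g | d | c | a | v
6 | 4 | 4 | 6 | q
6 | 4 | 4 | 9 | t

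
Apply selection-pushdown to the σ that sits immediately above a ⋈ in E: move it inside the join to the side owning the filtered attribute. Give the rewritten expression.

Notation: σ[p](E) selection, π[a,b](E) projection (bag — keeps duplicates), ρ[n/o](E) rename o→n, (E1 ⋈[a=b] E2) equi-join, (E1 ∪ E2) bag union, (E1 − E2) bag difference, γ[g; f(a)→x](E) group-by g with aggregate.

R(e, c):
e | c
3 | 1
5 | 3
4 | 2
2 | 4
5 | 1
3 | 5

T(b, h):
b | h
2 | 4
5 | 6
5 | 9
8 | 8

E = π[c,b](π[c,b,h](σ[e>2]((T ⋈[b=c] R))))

σ filters on e, owned by the right side.
E' = π[c,b](π[c,b,h]((T ⋈[b=c] σ[e>2](R))))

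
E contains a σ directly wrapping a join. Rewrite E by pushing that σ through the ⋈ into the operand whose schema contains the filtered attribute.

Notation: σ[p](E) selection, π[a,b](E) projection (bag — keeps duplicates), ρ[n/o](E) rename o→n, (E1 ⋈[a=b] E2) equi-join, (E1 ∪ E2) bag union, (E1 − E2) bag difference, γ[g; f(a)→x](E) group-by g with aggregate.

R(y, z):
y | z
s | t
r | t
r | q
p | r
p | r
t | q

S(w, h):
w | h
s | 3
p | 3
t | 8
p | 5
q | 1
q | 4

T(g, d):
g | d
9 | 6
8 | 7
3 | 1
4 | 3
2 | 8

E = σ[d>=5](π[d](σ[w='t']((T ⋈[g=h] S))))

σ filters on w, owned by the right side.
E' = σ[d>=5](π[d]((T ⋈[g=h] σ[w='t'](S))))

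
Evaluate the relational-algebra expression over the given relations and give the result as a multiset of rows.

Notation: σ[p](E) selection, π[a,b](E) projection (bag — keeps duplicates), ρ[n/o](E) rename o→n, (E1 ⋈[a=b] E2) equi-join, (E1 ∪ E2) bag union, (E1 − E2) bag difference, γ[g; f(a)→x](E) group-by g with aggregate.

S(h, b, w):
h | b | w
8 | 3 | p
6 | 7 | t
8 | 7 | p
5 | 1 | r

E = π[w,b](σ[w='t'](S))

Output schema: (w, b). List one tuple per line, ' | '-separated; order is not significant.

Stepwise |·|:
  S → 4
  σ[w='t'](S) → 1
  π[w,b](σ[w='t'](S)) → 1

== RESULT ==
w | b
t | 7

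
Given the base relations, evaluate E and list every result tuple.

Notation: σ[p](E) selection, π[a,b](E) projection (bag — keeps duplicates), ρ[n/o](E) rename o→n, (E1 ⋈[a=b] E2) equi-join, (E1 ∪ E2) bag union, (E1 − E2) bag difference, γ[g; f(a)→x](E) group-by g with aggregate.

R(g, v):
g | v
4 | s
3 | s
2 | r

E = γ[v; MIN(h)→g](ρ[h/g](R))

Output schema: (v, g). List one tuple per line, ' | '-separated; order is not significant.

Per-node cardinality:
  R → 3
  ρ[h/g](R) → 3
  γ[v; MIN(h)→g](ρ[h/g](R)) → 2

== RESULT ==
v | g
r | 2
s | 3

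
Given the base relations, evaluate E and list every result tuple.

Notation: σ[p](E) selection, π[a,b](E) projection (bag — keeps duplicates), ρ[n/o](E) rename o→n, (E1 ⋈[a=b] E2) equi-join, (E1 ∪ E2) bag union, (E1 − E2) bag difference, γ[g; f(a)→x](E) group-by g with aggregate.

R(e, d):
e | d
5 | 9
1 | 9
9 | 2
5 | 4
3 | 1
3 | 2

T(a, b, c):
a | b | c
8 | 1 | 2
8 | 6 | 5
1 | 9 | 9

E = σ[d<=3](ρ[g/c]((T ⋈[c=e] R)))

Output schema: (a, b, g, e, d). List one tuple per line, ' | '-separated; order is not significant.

Row counts bottom-up:
  T → 3
  R → 6
  (T ⋈[c=e] R) → 3
  ρ[g/c]((T ⋈[c=e] R)) → 3
  σ[d<=3](ρ[g/c]((T ⋈[c=e] R))) → 1

== RESULT ==
a | b | g | e | d
1 | 9 | 9 | 9 | 2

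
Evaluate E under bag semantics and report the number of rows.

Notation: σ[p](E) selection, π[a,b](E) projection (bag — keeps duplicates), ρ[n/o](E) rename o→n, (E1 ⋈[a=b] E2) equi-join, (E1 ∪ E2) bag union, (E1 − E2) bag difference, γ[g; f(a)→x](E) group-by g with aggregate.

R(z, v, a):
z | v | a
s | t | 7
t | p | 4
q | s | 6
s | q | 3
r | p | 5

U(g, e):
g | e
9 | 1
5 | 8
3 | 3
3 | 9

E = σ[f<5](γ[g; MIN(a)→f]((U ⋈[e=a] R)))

Row counts bottom-up:
  U → 4
  R → 5
  (U ⋈[e=a] R) → 1
  γ[g; MIN(a)→f]((U ⋈[e=a] R)) → 1
  σ[f<5](γ[g; MIN(a)→f]((U ⋈[e=a] R))) → 1

|E| = 1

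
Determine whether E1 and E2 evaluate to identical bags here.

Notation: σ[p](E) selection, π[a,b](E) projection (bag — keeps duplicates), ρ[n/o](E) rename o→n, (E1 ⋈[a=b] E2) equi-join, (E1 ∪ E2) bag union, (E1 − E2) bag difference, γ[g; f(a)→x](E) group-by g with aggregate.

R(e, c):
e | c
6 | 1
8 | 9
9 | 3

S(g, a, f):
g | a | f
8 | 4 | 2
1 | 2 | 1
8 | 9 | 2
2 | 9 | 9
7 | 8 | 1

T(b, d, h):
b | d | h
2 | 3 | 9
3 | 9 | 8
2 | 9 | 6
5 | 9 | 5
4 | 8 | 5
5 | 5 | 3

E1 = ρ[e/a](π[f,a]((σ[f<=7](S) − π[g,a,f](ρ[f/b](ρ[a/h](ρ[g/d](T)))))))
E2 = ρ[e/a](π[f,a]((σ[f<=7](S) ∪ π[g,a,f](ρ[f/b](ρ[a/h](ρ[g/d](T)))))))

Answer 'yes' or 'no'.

E1 row counts bottom-up:
  S → 5
  σ[f<=7](S) → 4
  T → 6
  ρ[g/d](T) → 6
  ρ[a/h](ρ[g/d](T)) → 6
  ρ[f/b](ρ[a/h](ρ[g/d](T))) → 6
  π[g,a,f](ρ[f/b](ρ[a/h](ρ[g/d](T)))) → 6
  (σ[f<=7](S) − π[g,a,f](ρ[f/b](ρ[a/h](ρ[g/d](T))))) → 4
  π[f,a]((σ[f<=7](S) − π[g,a,f](ρ[f/b](ρ[a/h](ρ[g/d](T)))))) → 4
  ρ[e/a](π[f,a]((σ[f<=7](S) − π[g,a,f](ρ[f/b](ρ[a/h](ρ[g/d](T))))))) → 4
E2 row counts bottom-up:
  S → 5
  σ[f<=7](S) → 4
  T → 6
  ρ[g/d](T) → 6
  ρ[a/h](ρ[g/d](T)) → 6
  ρ[f/b](ρ[a/h](ρ[g/d](T))) → 6
  π[g,a,f](ρ[f/b](ρ[a/h](ρ[g/d](T)))) → 6
  (σ[f<=7](S) ∪ π[g,a,f](ρ[f/b](ρ[a/h](ρ[g/d](T))))) → 10
  π[f,a]((σ[f<=7](S) ∪ π[g,a,f](ρ[f/b](ρ[a/h](ρ[g/d](T)))))) → 10
  ρ[e/a](π[f,a]((σ[f<=7](S) ∪ π[g,a,f](ρ[f/b](ρ[a/h](ρ[g/d](T))))))) → 10

E1 result:
f | e
1 | 2
1 | 8
2 | 4
2 | 9
E2 result:
f | e
1 | 2
1 | 8
2 | 4
2 | 6
2 | 9
2 | 9
3 | 8
4 | 5
5 | 3
5 | 5
Witness: (3, 8) appears 0× in E1 but 1× in E2.

no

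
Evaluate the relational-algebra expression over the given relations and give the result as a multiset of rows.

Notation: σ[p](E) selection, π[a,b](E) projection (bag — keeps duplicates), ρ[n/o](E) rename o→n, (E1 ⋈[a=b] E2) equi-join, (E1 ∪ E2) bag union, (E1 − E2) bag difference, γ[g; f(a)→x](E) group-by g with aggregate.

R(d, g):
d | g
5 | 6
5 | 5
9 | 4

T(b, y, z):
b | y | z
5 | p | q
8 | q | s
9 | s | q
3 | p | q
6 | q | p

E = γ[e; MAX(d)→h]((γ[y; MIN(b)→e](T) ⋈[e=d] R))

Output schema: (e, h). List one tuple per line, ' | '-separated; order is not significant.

Row counts bottom-up:
  T → 5
  γ[y; MIN(b)→e](T) → 3
  R → 3
  (γ[y; MIN(b)→e](T) ⋈[e=d] R) → 1
  γ[e; MAX(d)→h]((γ[y; MIN(b)→e](T) ⋈[e=d] R)) → 1

== RESULT ==
e | h
9 | 9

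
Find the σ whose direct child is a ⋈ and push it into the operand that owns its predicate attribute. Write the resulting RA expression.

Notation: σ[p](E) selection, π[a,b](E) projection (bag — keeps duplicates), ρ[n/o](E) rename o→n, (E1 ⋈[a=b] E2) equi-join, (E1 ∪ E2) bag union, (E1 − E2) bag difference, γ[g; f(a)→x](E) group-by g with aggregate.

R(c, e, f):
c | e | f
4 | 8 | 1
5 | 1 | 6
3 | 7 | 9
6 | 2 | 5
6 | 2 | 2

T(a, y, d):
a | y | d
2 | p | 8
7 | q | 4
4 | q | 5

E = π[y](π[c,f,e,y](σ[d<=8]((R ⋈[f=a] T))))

σ filters on d, owned by the right side.
E' = π[y](π[c,f,e,y]((R ⋈[f=a] σ[d<=8](T))))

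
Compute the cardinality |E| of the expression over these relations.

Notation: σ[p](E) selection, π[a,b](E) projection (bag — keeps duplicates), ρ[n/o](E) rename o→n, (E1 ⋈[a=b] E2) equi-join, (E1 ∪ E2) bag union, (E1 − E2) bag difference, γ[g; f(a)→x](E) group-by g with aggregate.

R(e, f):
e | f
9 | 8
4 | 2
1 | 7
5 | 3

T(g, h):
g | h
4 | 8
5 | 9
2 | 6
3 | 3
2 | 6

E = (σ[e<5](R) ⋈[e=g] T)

Per-node cardinality:
  R → 4
  σ[e<5](R) → 2
  T → 5
  (σ[e<5](R) ⋈[e=g] T) → 1

|E| = 1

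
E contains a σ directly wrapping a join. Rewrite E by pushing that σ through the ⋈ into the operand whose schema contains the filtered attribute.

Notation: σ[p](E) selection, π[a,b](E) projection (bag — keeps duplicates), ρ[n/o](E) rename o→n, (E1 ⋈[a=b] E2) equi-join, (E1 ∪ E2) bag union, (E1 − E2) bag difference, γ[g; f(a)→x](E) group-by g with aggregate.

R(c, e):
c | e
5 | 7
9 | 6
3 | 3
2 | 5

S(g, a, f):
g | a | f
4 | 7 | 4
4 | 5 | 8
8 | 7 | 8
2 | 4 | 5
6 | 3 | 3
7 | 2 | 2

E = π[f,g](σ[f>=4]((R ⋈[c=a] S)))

σ filters on f, owned by the right side.
E' = π[f,g]((R ⋈[c=a] σ[f>=4](S)))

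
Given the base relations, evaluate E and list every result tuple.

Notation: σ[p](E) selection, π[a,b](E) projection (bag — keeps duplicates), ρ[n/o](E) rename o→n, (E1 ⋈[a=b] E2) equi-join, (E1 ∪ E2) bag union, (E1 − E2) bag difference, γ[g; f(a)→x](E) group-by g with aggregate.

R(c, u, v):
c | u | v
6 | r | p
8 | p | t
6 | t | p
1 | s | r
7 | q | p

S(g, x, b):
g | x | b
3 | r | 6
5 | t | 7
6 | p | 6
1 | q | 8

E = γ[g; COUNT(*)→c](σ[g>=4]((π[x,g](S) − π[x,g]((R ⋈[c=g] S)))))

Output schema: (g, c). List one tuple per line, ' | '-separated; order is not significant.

Subexpression sizes:
  S → 4
  π[x,g](S) → 4
  R → 5
  S → 4
  (R ⋈[c=g] S) → 3
  π[x,g]((R ⋈[c=g] S)) → 3
  (π[x,g](S) − π[x,g]((R ⋈[c=g] S))) → 2
  σ[g>=4]((π[x,g](S) − π[x,g]((R ⋈[c=g] S)))) → 1
  γ[g; COUNT(*)→c](σ[g>=4]((π[x,g](S) − π[x,g]((R ⋈[c=g] S))))) → 1

== RESULT ==
g | c
5 | 1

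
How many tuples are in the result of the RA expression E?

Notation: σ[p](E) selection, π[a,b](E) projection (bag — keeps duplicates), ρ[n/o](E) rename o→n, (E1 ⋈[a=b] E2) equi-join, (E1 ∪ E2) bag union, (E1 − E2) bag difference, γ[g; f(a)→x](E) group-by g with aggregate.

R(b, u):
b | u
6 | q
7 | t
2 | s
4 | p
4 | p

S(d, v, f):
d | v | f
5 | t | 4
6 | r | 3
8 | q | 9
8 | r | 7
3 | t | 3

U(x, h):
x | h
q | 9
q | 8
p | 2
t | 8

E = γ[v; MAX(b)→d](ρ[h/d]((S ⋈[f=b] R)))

Subexpression sizes:
  S → 5
  R → 5
  (S ⋈[f=b] R) → 3
  ρ[h/d]((S ⋈[f=b] R)) → 3
  γ[v; MAX(b)→d](ρ[h/d]((S ⋈[f=b] R))) → 2

|E| = 2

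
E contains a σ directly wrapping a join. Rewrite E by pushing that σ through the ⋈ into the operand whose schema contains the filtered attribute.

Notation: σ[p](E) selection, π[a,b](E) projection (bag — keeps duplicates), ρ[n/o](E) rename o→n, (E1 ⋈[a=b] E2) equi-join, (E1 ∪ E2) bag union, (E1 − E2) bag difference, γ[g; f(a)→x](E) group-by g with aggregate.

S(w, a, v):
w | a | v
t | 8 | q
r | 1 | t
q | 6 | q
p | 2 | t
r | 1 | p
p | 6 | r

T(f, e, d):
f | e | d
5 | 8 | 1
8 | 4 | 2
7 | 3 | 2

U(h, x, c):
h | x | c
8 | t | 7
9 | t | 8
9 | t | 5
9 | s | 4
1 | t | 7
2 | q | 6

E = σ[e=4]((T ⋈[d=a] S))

σ filters on e, owned by the left side.
E' = (σ[e=4](T) ⋈[d=a] S)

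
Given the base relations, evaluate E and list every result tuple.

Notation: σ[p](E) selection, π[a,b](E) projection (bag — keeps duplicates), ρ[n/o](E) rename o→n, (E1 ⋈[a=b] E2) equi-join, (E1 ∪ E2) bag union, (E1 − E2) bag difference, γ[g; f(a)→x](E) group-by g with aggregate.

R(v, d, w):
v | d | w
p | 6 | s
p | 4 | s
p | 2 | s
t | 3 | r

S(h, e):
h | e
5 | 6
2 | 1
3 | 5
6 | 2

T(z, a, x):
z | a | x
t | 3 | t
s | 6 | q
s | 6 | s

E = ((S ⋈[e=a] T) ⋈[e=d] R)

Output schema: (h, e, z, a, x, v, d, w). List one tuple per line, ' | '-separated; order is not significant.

Per-node cardinality:
  S → 4
  T → 3
  (S ⋈[e=a] T) → 2
  R → 4
  ((S ⋈[e=a] T) ⋈[e=d] R) → 2

== RESULT ==
h | e | z | a | x | v | d | w
5 | 6 | s | 6 | q | p | 6 | s
5 | 6 | s | 6 | s | p | 6 | s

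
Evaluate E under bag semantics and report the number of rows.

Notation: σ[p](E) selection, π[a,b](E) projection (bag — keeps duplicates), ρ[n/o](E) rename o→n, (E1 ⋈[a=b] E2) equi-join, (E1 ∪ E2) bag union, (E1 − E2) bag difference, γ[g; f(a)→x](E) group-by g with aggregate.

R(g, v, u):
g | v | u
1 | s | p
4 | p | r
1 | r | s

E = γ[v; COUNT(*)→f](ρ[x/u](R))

Subexpression sizes:
  R → 3
  ρ[x/u](R) → 3
  γ[v; COUNT(*)→f](ρ[x/u](R)) → 3

|E| = 3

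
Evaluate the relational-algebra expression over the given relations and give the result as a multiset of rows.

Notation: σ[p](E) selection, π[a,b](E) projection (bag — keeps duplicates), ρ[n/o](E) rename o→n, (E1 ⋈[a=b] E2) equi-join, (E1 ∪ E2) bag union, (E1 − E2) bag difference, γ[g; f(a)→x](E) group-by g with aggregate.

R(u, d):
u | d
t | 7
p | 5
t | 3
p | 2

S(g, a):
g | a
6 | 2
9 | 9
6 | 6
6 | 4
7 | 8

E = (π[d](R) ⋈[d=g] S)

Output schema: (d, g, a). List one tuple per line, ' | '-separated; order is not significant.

Subexpression sizes:
  R → 4
  π[d](R) → 4
  S → 5
  (π[d](R) ⋈[d=g] S) → 1

== RESULT ==
d | g | a
7 | 7 | 8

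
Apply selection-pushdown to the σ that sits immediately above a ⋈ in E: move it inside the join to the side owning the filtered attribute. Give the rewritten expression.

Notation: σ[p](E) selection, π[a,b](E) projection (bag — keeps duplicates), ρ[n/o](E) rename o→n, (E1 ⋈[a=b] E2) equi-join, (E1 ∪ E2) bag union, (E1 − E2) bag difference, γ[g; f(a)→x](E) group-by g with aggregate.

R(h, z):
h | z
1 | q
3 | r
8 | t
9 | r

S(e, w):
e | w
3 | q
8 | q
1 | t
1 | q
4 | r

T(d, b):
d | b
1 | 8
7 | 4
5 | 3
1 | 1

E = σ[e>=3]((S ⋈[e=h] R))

σ filters on e, owned by the left side.
E' = (σ[e>=3](S) ⋈[e=h] R)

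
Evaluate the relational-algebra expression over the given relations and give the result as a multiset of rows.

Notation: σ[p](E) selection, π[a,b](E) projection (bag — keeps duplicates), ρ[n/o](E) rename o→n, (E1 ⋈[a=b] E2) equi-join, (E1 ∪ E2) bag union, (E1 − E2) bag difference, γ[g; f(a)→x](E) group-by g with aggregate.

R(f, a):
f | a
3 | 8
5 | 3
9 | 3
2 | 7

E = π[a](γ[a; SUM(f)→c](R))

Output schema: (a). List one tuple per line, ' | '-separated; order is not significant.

Subexpression sizes:
  R → 4
  γ[a; SUM(f)→c](R) → 3
  π[a](γ[a; SUM(f)→c](R)) → 3

== RESULT ==
a
3
7
8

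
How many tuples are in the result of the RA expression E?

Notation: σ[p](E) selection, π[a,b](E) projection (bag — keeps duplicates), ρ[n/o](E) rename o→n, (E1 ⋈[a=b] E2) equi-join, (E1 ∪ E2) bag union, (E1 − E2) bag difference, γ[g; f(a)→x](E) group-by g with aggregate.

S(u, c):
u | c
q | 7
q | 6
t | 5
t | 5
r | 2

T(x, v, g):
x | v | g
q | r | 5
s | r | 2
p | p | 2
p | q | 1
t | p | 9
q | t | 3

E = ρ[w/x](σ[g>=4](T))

Per-node cardinality:
  T → 6
  σ[g>=4](T) → 2
  ρ[w/x](σ[g>=4](T)) → 2

|E| = 2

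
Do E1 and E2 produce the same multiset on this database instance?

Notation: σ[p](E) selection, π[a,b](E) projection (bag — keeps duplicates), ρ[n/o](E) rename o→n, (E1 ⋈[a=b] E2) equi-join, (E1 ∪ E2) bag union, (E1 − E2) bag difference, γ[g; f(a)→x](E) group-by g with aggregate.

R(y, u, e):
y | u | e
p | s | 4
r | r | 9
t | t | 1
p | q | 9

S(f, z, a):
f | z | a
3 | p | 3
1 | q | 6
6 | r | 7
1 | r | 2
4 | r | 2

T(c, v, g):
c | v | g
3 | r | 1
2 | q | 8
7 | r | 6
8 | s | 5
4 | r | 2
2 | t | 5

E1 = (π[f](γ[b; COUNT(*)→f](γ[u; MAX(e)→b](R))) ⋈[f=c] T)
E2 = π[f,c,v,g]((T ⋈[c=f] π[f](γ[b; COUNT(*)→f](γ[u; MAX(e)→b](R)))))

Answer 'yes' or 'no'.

E1 row counts bottom-up:
  R → 4
  γ[u; MAX(e)→b](R) → 4
  γ[b; COUNT(*)→f](γ[u; MAX(e)→b](R)) → 3
  π[f](γ[b; COUNT(*)→f](γ[u; MAX(e)→b](R))) → 3
  T → 6
  (π[f](γ[b; COUNT(*)→f](γ[u; MAX(e)→b](R))) ⋈[f=c] T) → 2
E2 row counts bottom-up:
  T → 6
  R → 4
  γ[u; MAX(e)→b](R) → 4
  γ[b; COUNT(*)→f](γ[u; MAX(e)→b](R)) → 3
  π[f](γ[b; COUNT(*)→f](γ[u; MAX(e)→b](R))) → 3
  (T ⋈[c=f] π[f](γ[b; COUNT(*)→f](γ[u; MAX(e)→b](R)))) → 2
  π[f,c,v,g]((T ⋈[c=f] π[f](γ[b; COUNT(*)→f](γ[u; MAX(e)→b](R))))) → 2

E1 and E2 produce the same multiset:
f | c | v | g
2 | 2 | q | 8
2 | 2 | t | 5

yes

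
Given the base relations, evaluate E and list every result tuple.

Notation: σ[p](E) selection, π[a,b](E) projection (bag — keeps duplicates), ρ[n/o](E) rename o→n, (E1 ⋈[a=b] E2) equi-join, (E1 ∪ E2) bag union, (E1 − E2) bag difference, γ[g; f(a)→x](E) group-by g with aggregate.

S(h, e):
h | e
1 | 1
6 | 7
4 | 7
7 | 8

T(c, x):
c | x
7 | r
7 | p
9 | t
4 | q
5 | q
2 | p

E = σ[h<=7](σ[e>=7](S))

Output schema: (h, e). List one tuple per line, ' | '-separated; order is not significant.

Stepwise |·|:
  S → 4
  σ[e>=7](S) → 3
  σ[h<=7](σ[e>=7](S)) → 3

== RESULT ==
h | e
4 | 7
6 | 7
7 | 8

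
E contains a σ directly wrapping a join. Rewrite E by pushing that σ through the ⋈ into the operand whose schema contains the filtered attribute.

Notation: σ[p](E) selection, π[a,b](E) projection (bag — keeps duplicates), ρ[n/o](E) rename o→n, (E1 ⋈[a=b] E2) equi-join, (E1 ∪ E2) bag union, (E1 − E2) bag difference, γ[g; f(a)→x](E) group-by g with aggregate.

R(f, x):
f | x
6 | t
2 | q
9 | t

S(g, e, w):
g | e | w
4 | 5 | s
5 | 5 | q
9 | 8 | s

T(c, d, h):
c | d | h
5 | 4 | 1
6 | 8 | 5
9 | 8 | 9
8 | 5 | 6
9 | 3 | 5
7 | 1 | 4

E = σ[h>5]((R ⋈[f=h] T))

σ filters on h, owned by the right side.
E' = (R ⋈[f=h] σ[h>5](T))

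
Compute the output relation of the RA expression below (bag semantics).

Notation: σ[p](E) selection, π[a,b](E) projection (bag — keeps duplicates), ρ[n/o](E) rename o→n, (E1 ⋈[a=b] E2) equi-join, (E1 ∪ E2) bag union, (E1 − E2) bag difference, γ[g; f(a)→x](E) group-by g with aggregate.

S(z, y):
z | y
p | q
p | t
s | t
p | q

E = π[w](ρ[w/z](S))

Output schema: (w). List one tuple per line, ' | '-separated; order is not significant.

Per-node cardinality:
  S → 4
  ρ[w/z](S) → 4
  π[w](ρ[w/z](S)) → 4

== RESULT ==
w
p
p
p
s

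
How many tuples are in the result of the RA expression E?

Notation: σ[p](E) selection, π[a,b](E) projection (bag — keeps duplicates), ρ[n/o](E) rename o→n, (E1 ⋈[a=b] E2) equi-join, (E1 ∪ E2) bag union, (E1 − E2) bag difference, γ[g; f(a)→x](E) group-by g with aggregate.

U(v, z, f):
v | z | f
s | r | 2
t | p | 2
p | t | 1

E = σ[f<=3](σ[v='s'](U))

Row counts bottom-up:
  U → 3
  σ[v='s'](U) → 1
  σ[f<=3](σ[v='s'](U)) → 1

|E| = 1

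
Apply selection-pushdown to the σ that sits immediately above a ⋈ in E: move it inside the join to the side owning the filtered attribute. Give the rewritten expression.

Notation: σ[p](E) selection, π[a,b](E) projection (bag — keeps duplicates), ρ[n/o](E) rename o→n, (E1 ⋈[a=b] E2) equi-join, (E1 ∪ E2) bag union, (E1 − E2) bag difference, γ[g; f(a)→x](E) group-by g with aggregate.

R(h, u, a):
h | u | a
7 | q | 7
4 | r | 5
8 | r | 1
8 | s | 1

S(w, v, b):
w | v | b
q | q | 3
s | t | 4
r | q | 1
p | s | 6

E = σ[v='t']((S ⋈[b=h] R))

σ filters on v, owned by the left side.
E' = (σ[v='t'](S) ⋈[b=h] R)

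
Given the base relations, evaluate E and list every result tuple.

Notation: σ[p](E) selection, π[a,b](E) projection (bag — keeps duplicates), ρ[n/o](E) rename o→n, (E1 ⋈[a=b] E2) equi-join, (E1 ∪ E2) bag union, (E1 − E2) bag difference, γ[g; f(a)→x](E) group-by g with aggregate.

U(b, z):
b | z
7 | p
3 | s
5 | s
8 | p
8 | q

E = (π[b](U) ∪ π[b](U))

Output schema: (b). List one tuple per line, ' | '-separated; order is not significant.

Per-node cardinality:
  U → 5
  π[b](U) → 5
  U → 5
  π[b](U) → 5
  (π[b](U) ∪ π[b](U)) → 10

== RESULT ==
b
3
3
5
5
7
7
8
8
8
8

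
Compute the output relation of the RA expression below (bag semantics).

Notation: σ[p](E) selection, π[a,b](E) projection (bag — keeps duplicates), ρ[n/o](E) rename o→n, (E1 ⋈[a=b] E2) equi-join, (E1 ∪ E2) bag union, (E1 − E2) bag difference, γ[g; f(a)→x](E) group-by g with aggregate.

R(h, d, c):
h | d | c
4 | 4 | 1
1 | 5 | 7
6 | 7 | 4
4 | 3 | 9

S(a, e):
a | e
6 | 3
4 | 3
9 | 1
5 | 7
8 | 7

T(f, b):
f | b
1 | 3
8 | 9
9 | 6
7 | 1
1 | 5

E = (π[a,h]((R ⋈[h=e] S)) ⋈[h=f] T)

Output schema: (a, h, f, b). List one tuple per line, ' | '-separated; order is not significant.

Stepwise |·|:
  R → 4
  S → 5
  (R ⋈[h=e] S) → 1
  π[a,h]((R ⋈[h=e] S)) → 1
  T → 5
  (π[a,h]((R ⋈[h=e] S)) ⋈[h=f] T) → 2

== RESULT ==
a | h | f | b
9 | 1 | 1 | 3
9 | 1 | 1 | 5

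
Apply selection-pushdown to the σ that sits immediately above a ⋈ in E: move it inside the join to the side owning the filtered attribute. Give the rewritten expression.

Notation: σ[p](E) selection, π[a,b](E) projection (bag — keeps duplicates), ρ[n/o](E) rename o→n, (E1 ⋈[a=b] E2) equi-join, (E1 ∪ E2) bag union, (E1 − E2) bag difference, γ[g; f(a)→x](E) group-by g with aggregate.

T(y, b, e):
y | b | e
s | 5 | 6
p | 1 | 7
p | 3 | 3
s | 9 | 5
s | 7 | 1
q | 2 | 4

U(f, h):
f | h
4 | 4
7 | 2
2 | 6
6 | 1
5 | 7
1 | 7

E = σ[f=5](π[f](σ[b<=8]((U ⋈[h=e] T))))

σ filters on b, owned by the right side.
E' = σ[f=5](π[f]((U ⋈[h=e] σ[b<=8](T))))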